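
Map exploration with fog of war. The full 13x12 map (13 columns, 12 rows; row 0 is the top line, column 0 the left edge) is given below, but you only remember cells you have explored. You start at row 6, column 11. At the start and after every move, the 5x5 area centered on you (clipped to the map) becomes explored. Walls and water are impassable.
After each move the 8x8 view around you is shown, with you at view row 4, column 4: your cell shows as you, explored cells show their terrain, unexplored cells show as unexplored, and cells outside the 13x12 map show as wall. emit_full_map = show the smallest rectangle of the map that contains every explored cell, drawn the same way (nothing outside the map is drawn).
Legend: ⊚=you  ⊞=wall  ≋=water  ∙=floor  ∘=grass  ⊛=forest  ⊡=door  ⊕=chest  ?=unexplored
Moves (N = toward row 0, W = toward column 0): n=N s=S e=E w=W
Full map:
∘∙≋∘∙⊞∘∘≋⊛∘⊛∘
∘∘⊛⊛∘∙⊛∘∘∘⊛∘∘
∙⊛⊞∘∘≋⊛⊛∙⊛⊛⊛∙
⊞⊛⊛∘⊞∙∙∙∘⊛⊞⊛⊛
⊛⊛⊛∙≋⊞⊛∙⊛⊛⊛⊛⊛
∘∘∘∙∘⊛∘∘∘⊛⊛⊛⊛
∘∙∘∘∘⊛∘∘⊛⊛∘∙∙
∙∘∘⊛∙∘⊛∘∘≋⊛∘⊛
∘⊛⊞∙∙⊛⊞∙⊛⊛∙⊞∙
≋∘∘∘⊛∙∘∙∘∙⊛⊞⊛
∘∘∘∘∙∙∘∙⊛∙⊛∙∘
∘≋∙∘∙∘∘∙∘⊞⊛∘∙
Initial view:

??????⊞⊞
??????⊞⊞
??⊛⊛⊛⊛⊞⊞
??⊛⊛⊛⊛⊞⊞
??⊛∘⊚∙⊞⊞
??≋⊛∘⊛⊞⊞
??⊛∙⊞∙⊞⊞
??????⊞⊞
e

?????⊞⊞⊞
?????⊞⊞⊞
?⊛⊛⊛⊛⊞⊞⊞
?⊛⊛⊛⊛⊞⊞⊞
?⊛∘∙⊚⊞⊞⊞
?≋⊛∘⊛⊞⊞⊞
?⊛∙⊞∙⊞⊞⊞
?????⊞⊞⊞

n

?????⊞⊞⊞
?????⊞⊞⊞
??⊞⊛⊛⊞⊞⊞
?⊛⊛⊛⊛⊞⊞⊞
?⊛⊛⊛⊚⊞⊞⊞
?⊛∘∙∙⊞⊞⊞
?≋⊛∘⊛⊞⊞⊞
?⊛∙⊞∙⊞⊞⊞

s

?????⊞⊞⊞
??⊞⊛⊛⊞⊞⊞
?⊛⊛⊛⊛⊞⊞⊞
?⊛⊛⊛⊛⊞⊞⊞
?⊛∘∙⊚⊞⊞⊞
?≋⊛∘⊛⊞⊞⊞
?⊛∙⊞∙⊞⊞⊞
?????⊞⊞⊞

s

??⊞⊛⊛⊞⊞⊞
?⊛⊛⊛⊛⊞⊞⊞
?⊛⊛⊛⊛⊞⊞⊞
?⊛∘∙∙⊞⊞⊞
?≋⊛∘⊚⊞⊞⊞
?⊛∙⊞∙⊞⊞⊞
??⊛⊞⊛⊞⊞⊞
?????⊞⊞⊞

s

?⊛⊛⊛⊛⊞⊞⊞
?⊛⊛⊛⊛⊞⊞⊞
?⊛∘∙∙⊞⊞⊞
?≋⊛∘⊛⊞⊞⊞
?⊛∙⊞⊚⊞⊞⊞
??⊛⊞⊛⊞⊞⊞
??⊛∙∘⊞⊞⊞
?????⊞⊞⊞

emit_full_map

?⊞⊛⊛
⊛⊛⊛⊛
⊛⊛⊛⊛
⊛∘∙∙
≋⊛∘⊛
⊛∙⊞⊚
?⊛⊞⊛
?⊛∙∘

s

?⊛⊛⊛⊛⊞⊞⊞
?⊛∘∙∙⊞⊞⊞
?≋⊛∘⊛⊞⊞⊞
?⊛∙⊞∙⊞⊞⊞
??⊛⊞⊚⊞⊞⊞
??⊛∙∘⊞⊞⊞
??⊛∘∙⊞⊞⊞
⊞⊞⊞⊞⊞⊞⊞⊞

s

?⊛∘∙∙⊞⊞⊞
?≋⊛∘⊛⊞⊞⊞
?⊛∙⊞∙⊞⊞⊞
??⊛⊞⊛⊞⊞⊞
??⊛∙⊚⊞⊞⊞
??⊛∘∙⊞⊞⊞
⊞⊞⊞⊞⊞⊞⊞⊞
⊞⊞⊞⊞⊞⊞⊞⊞

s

?≋⊛∘⊛⊞⊞⊞
?⊛∙⊞∙⊞⊞⊞
??⊛⊞⊛⊞⊞⊞
??⊛∙∘⊞⊞⊞
??⊛∘⊚⊞⊞⊞
⊞⊞⊞⊞⊞⊞⊞⊞
⊞⊞⊞⊞⊞⊞⊞⊞
⊞⊞⊞⊞⊞⊞⊞⊞

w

??≋⊛∘⊛⊞⊞
??⊛∙⊞∙⊞⊞
??∙⊛⊞⊛⊞⊞
??∙⊛∙∘⊞⊞
??⊞⊛⊚∙⊞⊞
⊞⊞⊞⊞⊞⊞⊞⊞
⊞⊞⊞⊞⊞⊞⊞⊞
⊞⊞⊞⊞⊞⊞⊞⊞

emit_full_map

?⊞⊛⊛
⊛⊛⊛⊛
⊛⊛⊛⊛
⊛∘∙∙
≋⊛∘⊛
⊛∙⊞∙
∙⊛⊞⊛
∙⊛∙∘
⊞⊛⊚∙

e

?≋⊛∘⊛⊞⊞⊞
?⊛∙⊞∙⊞⊞⊞
?∙⊛⊞⊛⊞⊞⊞
?∙⊛∙∘⊞⊞⊞
?⊞⊛∘⊚⊞⊞⊞
⊞⊞⊞⊞⊞⊞⊞⊞
⊞⊞⊞⊞⊞⊞⊞⊞
⊞⊞⊞⊞⊞⊞⊞⊞

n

?⊛∘∙∙⊞⊞⊞
?≋⊛∘⊛⊞⊞⊞
?⊛∙⊞∙⊞⊞⊞
?∙⊛⊞⊛⊞⊞⊞
?∙⊛∙⊚⊞⊞⊞
?⊞⊛∘∙⊞⊞⊞
⊞⊞⊞⊞⊞⊞⊞⊞
⊞⊞⊞⊞⊞⊞⊞⊞

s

?≋⊛∘⊛⊞⊞⊞
?⊛∙⊞∙⊞⊞⊞
?∙⊛⊞⊛⊞⊞⊞
?∙⊛∙∘⊞⊞⊞
?⊞⊛∘⊚⊞⊞⊞
⊞⊞⊞⊞⊞⊞⊞⊞
⊞⊞⊞⊞⊞⊞⊞⊞
⊞⊞⊞⊞⊞⊞⊞⊞

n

?⊛∘∙∙⊞⊞⊞
?≋⊛∘⊛⊞⊞⊞
?⊛∙⊞∙⊞⊞⊞
?∙⊛⊞⊛⊞⊞⊞
?∙⊛∙⊚⊞⊞⊞
?⊞⊛∘∙⊞⊞⊞
⊞⊞⊞⊞⊞⊞⊞⊞
⊞⊞⊞⊞⊞⊞⊞⊞

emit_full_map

?⊞⊛⊛
⊛⊛⊛⊛
⊛⊛⊛⊛
⊛∘∙∙
≋⊛∘⊛
⊛∙⊞∙
∙⊛⊞⊛
∙⊛∙⊚
⊞⊛∘∙


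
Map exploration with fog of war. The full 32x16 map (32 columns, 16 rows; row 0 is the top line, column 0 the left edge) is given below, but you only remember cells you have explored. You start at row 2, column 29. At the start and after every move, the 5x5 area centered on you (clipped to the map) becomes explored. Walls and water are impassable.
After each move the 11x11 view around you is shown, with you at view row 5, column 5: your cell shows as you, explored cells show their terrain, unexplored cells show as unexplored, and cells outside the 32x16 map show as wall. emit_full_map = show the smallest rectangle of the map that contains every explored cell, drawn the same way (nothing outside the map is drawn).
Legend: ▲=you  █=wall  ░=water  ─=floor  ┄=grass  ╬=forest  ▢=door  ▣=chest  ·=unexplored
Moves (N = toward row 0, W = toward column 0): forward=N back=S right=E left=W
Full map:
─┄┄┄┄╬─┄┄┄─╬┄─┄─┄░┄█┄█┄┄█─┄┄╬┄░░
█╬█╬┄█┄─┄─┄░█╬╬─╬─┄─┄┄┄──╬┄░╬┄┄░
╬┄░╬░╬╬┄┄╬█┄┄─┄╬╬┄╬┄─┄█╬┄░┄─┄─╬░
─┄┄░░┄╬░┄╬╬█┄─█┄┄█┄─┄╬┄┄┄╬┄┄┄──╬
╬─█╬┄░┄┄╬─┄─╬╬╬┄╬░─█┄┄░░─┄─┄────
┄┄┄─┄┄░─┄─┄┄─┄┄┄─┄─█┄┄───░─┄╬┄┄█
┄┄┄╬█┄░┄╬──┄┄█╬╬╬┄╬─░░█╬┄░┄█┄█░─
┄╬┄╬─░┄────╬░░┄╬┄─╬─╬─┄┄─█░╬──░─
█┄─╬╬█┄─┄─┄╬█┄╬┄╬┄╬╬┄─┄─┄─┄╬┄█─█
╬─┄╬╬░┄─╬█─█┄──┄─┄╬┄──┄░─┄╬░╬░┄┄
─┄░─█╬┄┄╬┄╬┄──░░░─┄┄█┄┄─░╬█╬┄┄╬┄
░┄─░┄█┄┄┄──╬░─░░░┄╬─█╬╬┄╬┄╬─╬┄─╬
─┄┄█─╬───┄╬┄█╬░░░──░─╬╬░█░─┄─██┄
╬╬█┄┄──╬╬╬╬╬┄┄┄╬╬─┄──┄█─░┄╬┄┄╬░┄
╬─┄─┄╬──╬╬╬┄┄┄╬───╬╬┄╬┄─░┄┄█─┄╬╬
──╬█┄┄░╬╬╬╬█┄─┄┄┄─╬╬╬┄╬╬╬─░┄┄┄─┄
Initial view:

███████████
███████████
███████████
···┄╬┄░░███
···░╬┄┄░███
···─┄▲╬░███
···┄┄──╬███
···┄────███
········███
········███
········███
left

███████████
███████████
███████████
···┄┄╬┄░░██
···┄░╬┄┄░██
···┄─▲─╬░██
···┄┄┄──╬██
···─┄────██
·········██
·········██
·········██

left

███████████
███████████
███████████
···─┄┄╬┄░░█
···╬┄░╬┄┄░█
···░┄▲┄─╬░█
···╬┄┄┄──╬█
···┄─┄────█
··········█
··········█
··········█

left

███████████
███████████
███████████
···█─┄┄╬┄░░
···─╬┄░╬┄┄░
···┄░▲─┄─╬░
···┄╬┄┄┄──╬
···─┄─┄────
···········
···········
···········

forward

███████████
███████████
███████████
███████████
···█─┄┄╬┄░░
···─╬▲░╬┄┄░
···┄░┄─┄─╬░
···┄╬┄┄┄──╬
···─┄─┄────
···········
···········

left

███████████
███████████
███████████
███████████
···┄█─┄┄╬┄░
···──▲┄░╬┄┄
···╬┄░┄─┄─╬
···┄┄╬┄┄┄──
····─┄─┄───
···········
···········

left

███████████
███████████
███████████
███████████
···┄┄█─┄┄╬┄
···┄─▲╬┄░╬┄
···█╬┄░┄─┄─
···┄┄┄╬┄┄┄─
·····─┄─┄──
···········
···········

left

███████████
███████████
███████████
███████████
···█┄┄█─┄┄╬
···┄┄▲─╬┄░╬
···┄█╬┄░┄─┄
···╬┄┄┄╬┄┄┄
······─┄─┄─
···········
···········

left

███████████
███████████
███████████
███████████
···┄█┄┄█─┄┄
···┄┄▲──╬┄░
···─┄█╬┄░┄─
···┄╬┄┄┄╬┄┄
·······─┄─┄
···········
···········

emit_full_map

┄█┄┄█─┄┄╬┄░░
┄┄▲──╬┄░╬┄┄░
─┄█╬┄░┄─┄─╬░
┄╬┄┄┄╬┄┄┄──╬
····─┄─┄────

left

███████████
███████████
███████████
███████████
···█┄█┄┄█─┄
···─┄▲┄──╬┄
···┄─┄█╬┄░┄
···─┄╬┄┄┄╬┄
········─┄─
···········
···········

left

███████████
███████████
███████████
███████████
···┄█┄█┄┄█─
···┄─▲┄┄──╬
···╬┄─┄█╬┄░
···┄─┄╬┄┄┄╬
·········─┄
···········
···········

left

███████████
███████████
███████████
███████████
···░┄█┄█┄┄█
···─┄▲┄┄┄──
···┄╬┄─┄█╬┄
···█┄─┄╬┄┄┄
··········─
···········
···········

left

███████████
███████████
███████████
███████████
···┄░┄█┄█┄┄
···╬─▲─┄┄┄─
···╬┄╬┄─┄█╬
···┄█┄─┄╬┄┄
···········
···········
···········

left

███████████
███████████
███████████
███████████
···─┄░┄█┄█┄
···─╬▲┄─┄┄┄
···╬╬┄╬┄─┄█
···┄┄█┄─┄╬┄
···········
···········
···········

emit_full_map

─┄░┄█┄█┄┄█─┄┄╬┄░░
─╬▲┄─┄┄┄──╬┄░╬┄┄░
╬╬┄╬┄─┄█╬┄░┄─┄─╬░
┄┄█┄─┄╬┄┄┄╬┄┄┄──╬
·········─┄─┄────

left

███████████
███████████
███████████
███████████
···┄─┄░┄█┄█
···╬─▲─┄─┄┄
···┄╬╬┄╬┄─┄
···█┄┄█┄─┄╬
···········
···········
···········

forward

███████████
███████████
███████████
███████████
███████████
···┄─▲░┄█┄█
···╬─╬─┄─┄┄
···┄╬╬┄╬┄─┄
···█┄┄█┄─┄╬
···········
···········

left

███████████
███████████
███████████
███████████
███████████
···─┄▲┄░┄█┄
···╬╬─╬─┄─┄
···─┄╬╬┄╬┄─
····█┄┄█┄─┄
···········
···········

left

███████████
███████████
███████████
███████████
███████████
···┄─▲─┄░┄█
···█╬╬─╬─┄─
···┄─┄╬╬┄╬┄
·····█┄┄█┄─
···········
···········

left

███████████
███████████
███████████
███████████
███████████
···╬┄▲┄─┄░┄
···░█╬╬─╬─┄
···┄┄─┄╬╬┄╬
······█┄┄█┄
···········
···········

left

███████████
███████████
███████████
███████████
███████████
···─╬▲─┄─┄░
···┄░█╬╬─╬─
···█┄┄─┄╬╬┄
·······█┄┄█
···········
···········

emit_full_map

─╬▲─┄─┄░┄█┄█┄┄█─┄┄╬┄░░
┄░█╬╬─╬─┄─┄┄┄──╬┄░╬┄┄░
█┄┄─┄╬╬┄╬┄─┄█╬┄░┄─┄─╬░
····█┄┄█┄─┄╬┄┄┄╬┄┄┄──╬
··············─┄─┄────

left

███████████
███████████
███████████
███████████
███████████
···┄─▲┄─┄─┄
···─┄░█╬╬─╬
···╬█┄┄─┄╬╬
········█┄┄
···········
···········

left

███████████
███████████
███████████
███████████
███████████
···┄┄▲╬┄─┄─
···┄─┄░█╬╬─
···┄╬█┄┄─┄╬
·········█┄
···········
···········

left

███████████
███████████
███████████
███████████
███████████
···┄┄▲─╬┄─┄
···─┄─┄░█╬╬
···┄┄╬█┄┄─┄
··········█
···········
···········

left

███████████
███████████
███████████
███████████
███████████
···─┄▲┄─╬┄─
···┄─┄─┄░█╬
···╬┄┄╬█┄┄─
···········
···········
···········

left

███████████
███████████
███████████
███████████
███████████
···╬─▲┄┄─╬┄
···█┄─┄─┄░█
···╬╬┄┄╬█┄┄
···········
···········
···········

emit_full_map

╬─▲┄┄─╬┄─┄─┄░┄█┄█┄┄█─┄┄╬┄░░
█┄─┄─┄░█╬╬─╬─┄─┄┄┄──╬┄░╬┄┄░
╬╬┄┄╬█┄┄─┄╬╬┄╬┄─┄█╬┄░┄─┄─╬░
·········█┄┄█┄─┄╬┄┄┄╬┄┄┄──╬
···················─┄─┄────

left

███████████
███████████
███████████
███████████
███████████
···┄╬▲┄┄┄─╬
···┄█┄─┄─┄░
···░╬╬┄┄╬█┄
···········
···········
···········

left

███████████
███████████
███████████
███████████
███████████
···┄┄▲─┄┄┄─
···╬┄█┄─┄─┄
···╬░╬╬┄┄╬█
···········
···········
···········

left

███████████
███████████
███████████
███████████
███████████
█··┄┄▲╬─┄┄┄
█··█╬┄█┄─┄─
█··░╬░╬╬┄┄╬
█··········
█··········
█··········

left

███████████
███████████
███████████
███████████
███████████
██·┄┄▲┄╬─┄┄
██·╬█╬┄█┄─┄
██·┄░╬░╬╬┄┄
██·········
██·········
██·········

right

███████████
███████████
███████████
███████████
███████████
█·┄┄┄▲╬─┄┄┄
█·╬█╬┄█┄─┄─
█·┄░╬░╬╬┄┄╬
█··········
█··········
█··········

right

███████████
███████████
███████████
███████████
███████████
·┄┄┄┄▲─┄┄┄─
·╬█╬┄█┄─┄─┄
·┄░╬░╬╬┄┄╬█
···········
···········
···········

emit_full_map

┄┄┄┄▲─┄┄┄─╬┄─┄─┄░┄█┄█┄┄█─┄┄╬┄░░
╬█╬┄█┄─┄─┄░█╬╬─╬─┄─┄┄┄──╬┄░╬┄┄░
┄░╬░╬╬┄┄╬█┄┄─┄╬╬┄╬┄─┄█╬┄░┄─┄─╬░
·············█┄┄█┄─┄╬┄┄┄╬┄┄┄──╬
·······················─┄─┄────


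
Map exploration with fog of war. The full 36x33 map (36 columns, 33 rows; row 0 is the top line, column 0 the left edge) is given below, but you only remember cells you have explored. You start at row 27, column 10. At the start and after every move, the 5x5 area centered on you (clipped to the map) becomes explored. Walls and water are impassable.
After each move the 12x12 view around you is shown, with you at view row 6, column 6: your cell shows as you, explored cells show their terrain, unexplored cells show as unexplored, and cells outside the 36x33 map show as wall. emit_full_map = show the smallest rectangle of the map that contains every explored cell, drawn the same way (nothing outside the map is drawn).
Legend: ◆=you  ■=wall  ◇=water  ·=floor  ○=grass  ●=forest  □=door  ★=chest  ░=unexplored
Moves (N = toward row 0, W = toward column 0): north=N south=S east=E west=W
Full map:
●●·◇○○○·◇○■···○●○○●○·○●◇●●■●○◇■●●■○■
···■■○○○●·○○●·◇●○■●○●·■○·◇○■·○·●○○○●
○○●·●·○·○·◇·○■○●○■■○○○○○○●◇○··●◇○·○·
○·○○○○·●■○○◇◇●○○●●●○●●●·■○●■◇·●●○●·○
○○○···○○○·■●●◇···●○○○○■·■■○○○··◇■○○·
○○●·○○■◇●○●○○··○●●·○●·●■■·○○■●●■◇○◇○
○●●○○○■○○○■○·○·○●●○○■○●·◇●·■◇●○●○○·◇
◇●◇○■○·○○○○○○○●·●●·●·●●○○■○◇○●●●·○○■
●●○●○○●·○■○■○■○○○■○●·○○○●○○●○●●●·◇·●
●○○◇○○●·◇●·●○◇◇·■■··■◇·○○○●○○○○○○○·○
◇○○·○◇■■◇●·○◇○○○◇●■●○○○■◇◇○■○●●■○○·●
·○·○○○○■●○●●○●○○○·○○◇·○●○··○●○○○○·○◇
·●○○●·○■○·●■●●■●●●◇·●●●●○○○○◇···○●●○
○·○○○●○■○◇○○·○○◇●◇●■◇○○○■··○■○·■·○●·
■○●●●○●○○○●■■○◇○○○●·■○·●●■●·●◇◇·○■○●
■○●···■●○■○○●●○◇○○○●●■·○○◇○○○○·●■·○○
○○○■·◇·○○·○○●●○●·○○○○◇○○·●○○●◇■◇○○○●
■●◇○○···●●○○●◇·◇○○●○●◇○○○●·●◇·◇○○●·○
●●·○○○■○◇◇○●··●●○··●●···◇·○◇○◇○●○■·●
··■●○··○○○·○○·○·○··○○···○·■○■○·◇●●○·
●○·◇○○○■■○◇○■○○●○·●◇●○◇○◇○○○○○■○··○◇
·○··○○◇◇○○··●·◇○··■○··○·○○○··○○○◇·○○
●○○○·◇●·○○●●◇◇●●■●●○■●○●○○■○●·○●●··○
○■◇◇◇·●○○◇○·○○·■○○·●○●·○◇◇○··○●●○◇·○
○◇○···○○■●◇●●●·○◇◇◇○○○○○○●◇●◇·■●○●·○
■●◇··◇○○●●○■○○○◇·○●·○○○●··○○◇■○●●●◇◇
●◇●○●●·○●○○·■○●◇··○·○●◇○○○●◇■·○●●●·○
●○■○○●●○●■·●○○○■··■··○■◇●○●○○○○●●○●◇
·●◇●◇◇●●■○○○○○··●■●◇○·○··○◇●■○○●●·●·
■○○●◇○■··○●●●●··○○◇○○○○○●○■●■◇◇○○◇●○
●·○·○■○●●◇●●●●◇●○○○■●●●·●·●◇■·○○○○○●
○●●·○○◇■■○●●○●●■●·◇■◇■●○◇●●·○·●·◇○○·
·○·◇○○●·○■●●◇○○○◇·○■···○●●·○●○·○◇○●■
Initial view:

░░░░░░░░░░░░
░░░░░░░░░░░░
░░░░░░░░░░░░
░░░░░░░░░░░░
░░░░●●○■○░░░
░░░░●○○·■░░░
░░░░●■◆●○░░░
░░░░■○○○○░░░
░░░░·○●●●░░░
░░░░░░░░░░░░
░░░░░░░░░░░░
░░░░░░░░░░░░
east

░░░░░░░░░░░░
░░░░░░░░░░░░
░░░░░░░░░░░░
░░░░░░░░░░░░
░░░●●○■○○░░░
░░░●○○·■○░░░
░░░●■·◆○○░░░
░░░■○○○○○░░░
░░░·○●●●●░░░
░░░░░░░░░░░░
░░░░░░░░░░░░
░░░░░░░░░░░░

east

░░░░░░░░░░░░
░░░░░░░░░░░░
░░░░░░░░░░░░
░░░░░░░░░░░░
░░●●○■○○○░░░
░░●○○·■○●░░░
░░●■·●◆○○░░░
░░■○○○○○·░░░
░░·○●●●●·░░░
░░░░░░░░░░░░
░░░░░░░░░░░░
░░░░░░░░░░░░

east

░░░░░░░░░░░░
░░░░░░░░░░░░
░░░░░░░░░░░░
░░░░░░░░░░░░
░●●○■○○○◇░░░
░●○○·■○●◇░░░
░●■·●○◆○■░░░
░■○○○○○··░░░
░·○●●●●··░░░
░░░░░░░░░░░░
░░░░░░░░░░░░
░░░░░░░░░░░░

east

░░░░░░░░░░░░
░░░░░░░░░░░░
░░░░░░░░░░░░
░░░░░░░░░░░░
●●○■○○○◇·░░░
●○○·■○●◇·░░░
●■·●○○◆■·░░░
■○○○○○··●░░░
·○●●●●··○░░░
░░░░░░░░░░░░
░░░░░░░░░░░░
░░░░░░░░░░░░

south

░░░░░░░░░░░░
░░░░░░░░░░░░
░░░░░░░░░░░░
●●○■○○○◇·░░░
●○○·■○●◇·░░░
●■·●○○○■·░░░
■○○○○○◆·●░░░
·○●●●●··○░░░
░░░░●●◇●○░░░
░░░░░░░░░░░░
░░░░░░░░░░░░
■■■■■■■■■■■■

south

░░░░░░░░░░░░
░░░░░░░░░░░░
●●○■○○○◇·░░░
●○○·■○●◇·░░░
●■·●○○○■·░░░
■○○○○○··●░░░
·○●●●●◆·○░░░
░░░░●●◇●○░░░
░░░░○●●■●░░░
░░░░░░░░░░░░
■■■■■■■■■■■■
■■■■■■■■■■■■

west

░░░░░░░░░░░░
░░░░░░░░░░░░
░●●○■○○○◇·░░
░●○○·■○●◇·░░
░●■·●○○○■·░░
░■○○○○○··●░░
░·○●●●◆··○░░
░░░░●●●◇●○░░
░░░░●○●●■●░░
░░░░░░░░░░░░
■■■■■■■■■■■■
■■■■■■■■■■■■

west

░░░░░░░░░░░░
░░░░░░░░░░░░
░░●●○■○○○◇·░
░░●○○·■○●◇·░
░░●■·●○○○■·░
░░■○○○○○··●░
░░·○●●◆●··○░
░░░░●●●●◇●○░
░░░░●●○●●■●░
░░░░░░░░░░░░
■■■■■■■■■■■■
■■■■■■■■■■■■

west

░░░░░░░░░░░░
░░░░░░░░░░░░
░░░●●○■○○○◇·
░░░●○○·■○●◇·
░░░●■·●○○○■·
░░░■○○○○○··●
░░░·○●◆●●··○
░░░░◇●●●●◇●○
░░░░○●●○●●■●
░░░░░░░░░░░░
■■■■■■■■■■■■
■■■■■■■■■■■■

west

░░░░░░░░░░░░
░░░░░░░░░░░░
░░░░●●○■○○○◇
░░░░●○○·■○●◇
░░░░●■·●○○○■
░░░░■○○○○○··
░░░░·○◆●●●··
░░░░●◇●●●●◇●
░░░░■○●●○●●■
░░░░░░░░░░░░
■■■■■■■■■■■■
■■■■■■■■■■■■

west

░░░░░░░░░░░░
░░░░░░░░░░░░
░░░░░●●○■○○○
░░░░░●○○·■○●
░░░░○●■·●○○○
░░░░●■○○○○○·
░░░░··◆●●●●·
░░░░●●◇●●●●◇
░░░░■■○●●○●●
░░░░░░░░░░░░
■■■■■■■■■■■■
■■■■■■■■■■■■

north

░░░░░░░░░░░░
░░░░░░░░░░░░
░░░░░░░░░░░░
░░░░░●●○■○○○
░░░░○●○○·■○●
░░░░○●■·●○○○
░░░░●■◆○○○○·
░░░░··○●●●●·
░░░░●●◇●●●●◇
░░░░■■○●●○●●
░░░░░░░░░░░░
■■■■■■■■■■■■

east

░░░░░░░░░░░░
░░░░░░░░░░░░
░░░░░░░░░░░░
░░░░●●○■○○○◇
░░░○●○○·■○●◇
░░░○●■·●○○○■
░░░●■○◆○○○··
░░░··○●●●●··
░░░●●◇●●●●◇●
░░░■■○●●○●●■
░░░░░░░░░░░░
■■■■■■■■■■■■

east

░░░░░░░░░░░░
░░░░░░░░░░░░
░░░░░░░░░░░░
░░░●●○■○○○◇·
░░○●○○·■○●◇·
░░○●■·●○○○■·
░░●■○○◆○○··●
░░··○●●●●··○
░░●●◇●●●●◇●○
░░■■○●●○●●■●
░░░░░░░░░░░░
■■■■■■■■■■■■

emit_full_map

░●●○■○○○◇·
○●○○·■○●◇·
○●■·●○○○■·
●■○○◆○○··●
··○●●●●··○
●●◇●●●●◇●○
■■○●●○●●■●

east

░░░░░░░░░░░░
░░░░░░░░░░░░
░░░░░░░░░░░░
░░●●○■○○○◇·░
░○●○○·■○●◇·░
░○●■·●○○○■·░
░●■○○○◆○··●░
░··○●●●●··○░
░●●◇●●●●◇●○░
░■■○●●○●●■●░
░░░░░░░░░░░░
■■■■■■■■■■■■

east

░░░░░░░░░░░░
░░░░░░░░░░░░
░░░░░░░░░░░░
░●●○■○○○◇·░░
○●○○·■○●◇·░░
○●■·●○○○■·░░
●■○○○○◆··●░░
··○●●●●··○░░
●●◇●●●●◇●○░░
■■○●●○●●■●░░
░░░░░░░░░░░░
■■■■■■■■■■■■

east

░░░░░░░░░░░░
░░░░░░░░░░░░
░░░░░░░░░░░░
●●○■○○○◇·░░░
●○○·■○●◇·░░░
●■·●○○○■·░░░
■○○○○○◆·●░░░
·○●●●●··○░░░
●◇●●●●◇●○░░░
■○●●○●●■●░░░
░░░░░░░░░░░░
■■■■■■■■■■■■

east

░░░░░░░░░░░░
░░░░░░░░░░░░
░░░░░░░░░░░░
●○■○○○◇·░░░░
○○·■○●◇··░░░
■·●○○○■··░░░
○○○○○·◆●■░░░
○●●●●··○○░░░
◇●●●●◇●○○░░░
○●●○●●■●░░░░
░░░░░░░░░░░░
■■■■■■■■■■■■

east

░░░░░░░░░░░░
░░░░░░░░░░░░
░░░░░░░░░░░░
○■○○○◇·░░░░░
○·■○●◇··○░░░
·●○○○■··■░░░
○○○○··◆■●░░░
●●●●··○○◇░░░
●●●●◇●○○○░░░
●●○●●■●░░░░░
░░░░░░░░░░░░
■■■■■■■■■■■■

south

░░░░░░░░░░░░
░░░░░░░░░░░░
○■○○○◇·░░░░░
○·■○●◇··○░░░
·●○○○■··■░░░
○○○○··●■●░░░
●●●●··◆○◇░░░
●●●●◇●○○○░░░
●●○●●■●·◇░░░
░░░░░░░░░░░░
■■■■■■■■■■■■
■■■■■■■■■■■■

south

░░░░░░░░░░░░
○■○○○◇·░░░░░
○·■○●◇··○░░░
·●○○○■··■░░░
○○○○··●■●░░░
●●●●··○○◇░░░
●●●●◇●◆○○░░░
●●○●●■●·◇░░░
░░░░○○◇·○░░░
■■■■■■■■■■■■
■■■■■■■■■■■■
■■■■■■■■■■■■

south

○■○○○◇·░░░░░
○·■○●◇··○░░░
·●○○○■··■░░░
○○○○··●■●░░░
●●●●··○○◇░░░
●●●●◇●○○○░░░
●●○●●■◆·◇░░░
░░░░○○◇·○░░░
■■■■■■■■■■■■
■■■■■■■■■■■■
■■■■■■■■■■■■
■■■■■■■■■■■■

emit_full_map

░●●○■○○○◇·░░
○●○○·■○●◇··○
○●■·●○○○■··■
●■○○○○○··●■●
··○●●●●··○○◇
●●◇●●●●◇●○○○
■■○●●○●●■◆·◇
░░░░░░░○○◇·○

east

■○○○◇·░░░░░░
·■○●◇··○░░░░
●○○○■··■░░░░
○○○··●■●░░░░
●●●··○○◇○░░░
●●●◇●○○○■░░░
●○●●■●◆◇■░░░
░░░○○◇·○■░░░
■■■■■■■■■■■■
■■■■■■■■■■■■
■■■■■■■■■■■■
■■■■■■■■■■■■

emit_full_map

░●●○■○○○◇·░░░
○●○○·■○●◇··○░
○●■·●○○○■··■░
●■○○○○○··●■●░
··○●●●●··○○◇○
●●◇●●●●◇●○○○■
■■○●●○●●■●◆◇■
░░░░░░░○○◇·○■


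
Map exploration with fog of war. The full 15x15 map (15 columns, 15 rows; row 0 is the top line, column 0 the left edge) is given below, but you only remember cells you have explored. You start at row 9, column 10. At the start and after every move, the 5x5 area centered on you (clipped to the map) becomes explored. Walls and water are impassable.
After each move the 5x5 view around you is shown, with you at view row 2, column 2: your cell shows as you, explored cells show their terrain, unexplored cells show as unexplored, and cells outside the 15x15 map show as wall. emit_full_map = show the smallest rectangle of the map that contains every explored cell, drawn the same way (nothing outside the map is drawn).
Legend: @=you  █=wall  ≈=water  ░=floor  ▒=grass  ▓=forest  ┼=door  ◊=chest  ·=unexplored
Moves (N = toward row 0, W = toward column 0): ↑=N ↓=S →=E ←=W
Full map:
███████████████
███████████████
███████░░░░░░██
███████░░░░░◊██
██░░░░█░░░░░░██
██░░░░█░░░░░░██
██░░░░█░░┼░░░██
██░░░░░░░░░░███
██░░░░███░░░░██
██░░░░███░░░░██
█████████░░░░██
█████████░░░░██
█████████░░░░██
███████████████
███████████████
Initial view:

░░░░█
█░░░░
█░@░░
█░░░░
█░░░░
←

░░░░░
██░░░
██@░░
██░░░
██░░░

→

░░░░█
█░░░░
█░@░░
█░░░░
█░░░░

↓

█░░░░
█░░░░
█░@░░
█░░░░
█░░░░

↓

█░░░░
█░░░░
█░@░░
█░░░░
█████

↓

█░░░░
█░░░░
█░@░░
█████
█████

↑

█░░░░
█░░░░
█░@░░
█░░░░
█████

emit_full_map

░░░░░█
██░░░░
██░░░░
██░░░░
██░@░░
·█░░░░
·█████
·█████

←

██░░░
██░░░
██@░░
██░░░
█████

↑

██░░░
██░░░
██@░░
██░░░
██░░░

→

█░░░░
█░░░░
█░@░░
█░░░░
█░░░░

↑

░░░░█
█░░░░
█░@░░
█░░░░
█░░░░


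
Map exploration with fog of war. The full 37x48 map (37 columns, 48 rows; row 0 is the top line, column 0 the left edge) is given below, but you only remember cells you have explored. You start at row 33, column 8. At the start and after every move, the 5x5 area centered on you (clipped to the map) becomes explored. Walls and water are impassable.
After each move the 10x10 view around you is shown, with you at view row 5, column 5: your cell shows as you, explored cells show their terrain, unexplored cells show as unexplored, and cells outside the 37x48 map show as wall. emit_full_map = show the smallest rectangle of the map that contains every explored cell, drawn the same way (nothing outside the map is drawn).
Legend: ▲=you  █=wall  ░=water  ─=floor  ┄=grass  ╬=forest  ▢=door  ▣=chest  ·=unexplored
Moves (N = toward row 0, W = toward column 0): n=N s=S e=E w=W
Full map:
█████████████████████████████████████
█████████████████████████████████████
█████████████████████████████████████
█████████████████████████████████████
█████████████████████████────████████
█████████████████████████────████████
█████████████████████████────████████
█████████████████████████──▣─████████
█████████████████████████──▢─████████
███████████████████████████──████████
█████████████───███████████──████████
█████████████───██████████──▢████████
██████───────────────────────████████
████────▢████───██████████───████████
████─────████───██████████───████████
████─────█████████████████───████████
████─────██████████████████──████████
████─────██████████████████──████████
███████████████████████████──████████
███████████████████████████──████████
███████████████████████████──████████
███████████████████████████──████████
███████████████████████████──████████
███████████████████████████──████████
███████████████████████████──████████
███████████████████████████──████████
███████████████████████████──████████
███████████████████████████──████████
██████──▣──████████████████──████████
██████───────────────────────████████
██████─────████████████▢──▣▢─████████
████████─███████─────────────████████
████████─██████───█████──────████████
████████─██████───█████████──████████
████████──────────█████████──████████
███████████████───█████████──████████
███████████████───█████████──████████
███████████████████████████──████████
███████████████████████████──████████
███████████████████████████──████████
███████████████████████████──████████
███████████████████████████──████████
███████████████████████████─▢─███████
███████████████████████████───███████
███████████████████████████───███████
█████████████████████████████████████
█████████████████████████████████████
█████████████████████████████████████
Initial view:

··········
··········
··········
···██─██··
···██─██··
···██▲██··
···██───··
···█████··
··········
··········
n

··········
··········
··········
···─────··
···██─██··
···██▲██··
···██─██··
···██───··
···█████··
··········

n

··········
··········
··········
···─────··
···─────··
···██▲██··
···██─██··
···██─██··
···██───··
···█████··

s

··········
··········
···─────··
···─────··
···██─██··
···██▲██··
···██─██··
···██───··
···█████··
··········

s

··········
···─────··
···─────··
···██─██··
···██─██··
···██▲██··
···██───··
···█████··
··········
··········

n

··········
··········
···─────··
···─────··
···██─██··
···██▲██··
···██─██··
···██───··
···█████··
··········

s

··········
···─────··
···─────··
···██─██··
···██─██··
···██▲██··
···██───··
···█████··
··········
··········
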